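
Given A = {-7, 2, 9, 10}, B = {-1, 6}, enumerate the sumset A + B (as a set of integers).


A + B = {a + b : a ∈ A, b ∈ B}.
Enumerate all |A|·|B| = 4·2 = 8 pairs (a, b) and collect distinct sums.
a = -7: -7+-1=-8, -7+6=-1
a = 2: 2+-1=1, 2+6=8
a = 9: 9+-1=8, 9+6=15
a = 10: 10+-1=9, 10+6=16
Collecting distinct sums: A + B = {-8, -1, 1, 8, 9, 15, 16}
|A + B| = 7

A + B = {-8, -1, 1, 8, 9, 15, 16}


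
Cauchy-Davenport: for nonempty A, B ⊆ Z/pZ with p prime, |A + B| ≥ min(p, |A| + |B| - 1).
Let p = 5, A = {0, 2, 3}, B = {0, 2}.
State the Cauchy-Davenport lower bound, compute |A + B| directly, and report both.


Cauchy-Davenport: |A + B| ≥ min(p, |A| + |B| - 1) for A, B nonempty in Z/pZ.
|A| = 3, |B| = 2, p = 5.
CD lower bound = min(5, 3 + 2 - 1) = min(5, 4) = 4.
Compute A + B mod 5 directly:
a = 0: 0+0=0, 0+2=2
a = 2: 2+0=2, 2+2=4
a = 3: 3+0=3, 3+2=0
A + B = {0, 2, 3, 4}, so |A + B| = 4.
Verify: 4 ≥ 4? Yes ✓.

CD lower bound = 4, actual |A + B| = 4.


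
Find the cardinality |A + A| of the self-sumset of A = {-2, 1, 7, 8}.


A + A = {a + a' : a, a' ∈ A}; |A| = 4.
General bounds: 2|A| - 1 ≤ |A + A| ≤ |A|(|A|+1)/2, i.e. 7 ≤ |A + A| ≤ 10.
Lower bound 2|A|-1 is attained iff A is an arithmetic progression.
Enumerate sums a + a' for a ≤ a' (symmetric, so this suffices):
a = -2: -2+-2=-4, -2+1=-1, -2+7=5, -2+8=6
a = 1: 1+1=2, 1+7=8, 1+8=9
a = 7: 7+7=14, 7+8=15
a = 8: 8+8=16
Distinct sums: {-4, -1, 2, 5, 6, 8, 9, 14, 15, 16}
|A + A| = 10

|A + A| = 10


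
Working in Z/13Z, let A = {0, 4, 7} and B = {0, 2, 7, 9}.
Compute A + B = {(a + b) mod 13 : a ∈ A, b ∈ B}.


Work in Z/13Z: reduce every sum a + b modulo 13.
Enumerate all 12 pairs:
a = 0: 0+0=0, 0+2=2, 0+7=7, 0+9=9
a = 4: 4+0=4, 4+2=6, 4+7=11, 4+9=0
a = 7: 7+0=7, 7+2=9, 7+7=1, 7+9=3
Distinct residues collected: {0, 1, 2, 3, 4, 6, 7, 9, 11}
|A + B| = 9 (out of 13 total residues).

A + B = {0, 1, 2, 3, 4, 6, 7, 9, 11}


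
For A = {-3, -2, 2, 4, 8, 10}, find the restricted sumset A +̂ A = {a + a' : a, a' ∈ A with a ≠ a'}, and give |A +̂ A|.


Restricted sumset: A +̂ A = {a + a' : a ∈ A, a' ∈ A, a ≠ a'}.
Equivalently, take A + A and drop any sum 2a that is achievable ONLY as a + a for a ∈ A (i.e. sums representable only with equal summands).
Enumerate pairs (a, a') with a < a' (symmetric, so each unordered pair gives one sum; this covers all a ≠ a'):
  -3 + -2 = -5
  -3 + 2 = -1
  -3 + 4 = 1
  -3 + 8 = 5
  -3 + 10 = 7
  -2 + 2 = 0
  -2 + 4 = 2
  -2 + 8 = 6
  -2 + 10 = 8
  2 + 4 = 6
  2 + 8 = 10
  2 + 10 = 12
  4 + 8 = 12
  4 + 10 = 14
  8 + 10 = 18
Collected distinct sums: {-5, -1, 0, 1, 2, 5, 6, 7, 8, 10, 12, 14, 18}
|A +̂ A| = 13
(Reference bound: |A +̂ A| ≥ 2|A| - 3 for |A| ≥ 2, with |A| = 6 giving ≥ 9.)

|A +̂ A| = 13


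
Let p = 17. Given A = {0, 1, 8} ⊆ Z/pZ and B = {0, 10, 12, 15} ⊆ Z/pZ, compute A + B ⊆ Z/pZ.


Work in Z/17Z: reduce every sum a + b modulo 17.
Enumerate all 12 pairs:
a = 0: 0+0=0, 0+10=10, 0+12=12, 0+15=15
a = 1: 1+0=1, 1+10=11, 1+12=13, 1+15=16
a = 8: 8+0=8, 8+10=1, 8+12=3, 8+15=6
Distinct residues collected: {0, 1, 3, 6, 8, 10, 11, 12, 13, 15, 16}
|A + B| = 11 (out of 17 total residues).

A + B = {0, 1, 3, 6, 8, 10, 11, 12, 13, 15, 16}


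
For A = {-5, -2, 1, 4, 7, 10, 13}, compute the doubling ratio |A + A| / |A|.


|A| = 7.
Compute A + A by enumerating all 49 pairs.
A + A = {-10, -7, -4, -1, 2, 5, 8, 11, 14, 17, 20, 23, 26}, so |A + A| = 13.
K = |A + A| / |A| = 13/7 (already in lowest terms) ≈ 1.8571.
Reference: AP of size 7 gives K = 13/7 ≈ 1.8571; a fully generic set of size 7 gives K ≈ 4.0000.

|A| = 7, |A + A| = 13, K = 13/7.


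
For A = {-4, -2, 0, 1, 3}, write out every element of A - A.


A - A = {a - a' : a, a' ∈ A}.
Compute a - a' for each ordered pair (a, a'):
a = -4: -4--4=0, -4--2=-2, -4-0=-4, -4-1=-5, -4-3=-7
a = -2: -2--4=2, -2--2=0, -2-0=-2, -2-1=-3, -2-3=-5
a = 0: 0--4=4, 0--2=2, 0-0=0, 0-1=-1, 0-3=-3
a = 1: 1--4=5, 1--2=3, 1-0=1, 1-1=0, 1-3=-2
a = 3: 3--4=7, 3--2=5, 3-0=3, 3-1=2, 3-3=0
Collecting distinct values (and noting 0 appears from a-a):
A - A = {-7, -5, -4, -3, -2, -1, 0, 1, 2, 3, 4, 5, 7}
|A - A| = 13

A - A = {-7, -5, -4, -3, -2, -1, 0, 1, 2, 3, 4, 5, 7}


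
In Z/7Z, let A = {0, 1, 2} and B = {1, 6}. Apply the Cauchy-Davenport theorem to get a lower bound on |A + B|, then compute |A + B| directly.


Cauchy-Davenport: |A + B| ≥ min(p, |A| + |B| - 1) for A, B nonempty in Z/pZ.
|A| = 3, |B| = 2, p = 7.
CD lower bound = min(7, 3 + 2 - 1) = min(7, 4) = 4.
Compute A + B mod 7 directly:
a = 0: 0+1=1, 0+6=6
a = 1: 1+1=2, 1+6=0
a = 2: 2+1=3, 2+6=1
A + B = {0, 1, 2, 3, 6}, so |A + B| = 5.
Verify: 5 ≥ 4? Yes ✓.

CD lower bound = 4, actual |A + B| = 5.


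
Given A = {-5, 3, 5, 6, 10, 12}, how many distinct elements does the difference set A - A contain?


A - A = {a - a' : a, a' ∈ A}; |A| = 6.
Bounds: 2|A|-1 ≤ |A - A| ≤ |A|² - |A| + 1, i.e. 11 ≤ |A - A| ≤ 31.
Note: 0 ∈ A - A always (from a - a). The set is symmetric: if d ∈ A - A then -d ∈ A - A.
Enumerate nonzero differences d = a - a' with a > a' (then include -d):
Positive differences: {1, 2, 3, 4, 5, 6, 7, 8, 9, 10, 11, 15, 17}
Full difference set: {0} ∪ (positive diffs) ∪ (negative diffs).
|A - A| = 1 + 2·13 = 27 (matches direct enumeration: 27).

|A - A| = 27


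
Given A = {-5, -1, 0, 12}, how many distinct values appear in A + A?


A + A = {a + a' : a, a' ∈ A}; |A| = 4.
General bounds: 2|A| - 1 ≤ |A + A| ≤ |A|(|A|+1)/2, i.e. 7 ≤ |A + A| ≤ 10.
Lower bound 2|A|-1 is attained iff A is an arithmetic progression.
Enumerate sums a + a' for a ≤ a' (symmetric, so this suffices):
a = -5: -5+-5=-10, -5+-1=-6, -5+0=-5, -5+12=7
a = -1: -1+-1=-2, -1+0=-1, -1+12=11
a = 0: 0+0=0, 0+12=12
a = 12: 12+12=24
Distinct sums: {-10, -6, -5, -2, -1, 0, 7, 11, 12, 24}
|A + A| = 10

|A + A| = 10


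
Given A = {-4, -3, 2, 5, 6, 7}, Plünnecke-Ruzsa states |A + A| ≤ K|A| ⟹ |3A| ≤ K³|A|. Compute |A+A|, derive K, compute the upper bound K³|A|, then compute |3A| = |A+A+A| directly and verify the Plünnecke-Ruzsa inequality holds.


|A| = 6.
Step 1: Compute A + A by enumerating all 36 pairs.
A + A = {-8, -7, -6, -2, -1, 1, 2, 3, 4, 7, 8, 9, 10, 11, 12, 13, 14}, so |A + A| = 17.
Step 2: Doubling constant K = |A + A|/|A| = 17/6 = 17/6 ≈ 2.8333.
Step 3: Plünnecke-Ruzsa gives |3A| ≤ K³·|A| = (2.8333)³ · 6 ≈ 136.4722.
Step 4: Compute 3A = A + A + A directly by enumerating all triples (a,b,c) ∈ A³; |3A| = 31.
Step 5: Check 31 ≤ 136.4722? Yes ✓.

K = 17/6, Plünnecke-Ruzsa bound K³|A| ≈ 136.4722, |3A| = 31, inequality holds.


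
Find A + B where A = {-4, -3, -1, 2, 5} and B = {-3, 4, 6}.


A + B = {a + b : a ∈ A, b ∈ B}.
Enumerate all |A|·|B| = 5·3 = 15 pairs (a, b) and collect distinct sums.
a = -4: -4+-3=-7, -4+4=0, -4+6=2
a = -3: -3+-3=-6, -3+4=1, -3+6=3
a = -1: -1+-3=-4, -1+4=3, -1+6=5
a = 2: 2+-3=-1, 2+4=6, 2+6=8
a = 5: 5+-3=2, 5+4=9, 5+6=11
Collecting distinct sums: A + B = {-7, -6, -4, -1, 0, 1, 2, 3, 5, 6, 8, 9, 11}
|A + B| = 13

A + B = {-7, -6, -4, -1, 0, 1, 2, 3, 5, 6, 8, 9, 11}


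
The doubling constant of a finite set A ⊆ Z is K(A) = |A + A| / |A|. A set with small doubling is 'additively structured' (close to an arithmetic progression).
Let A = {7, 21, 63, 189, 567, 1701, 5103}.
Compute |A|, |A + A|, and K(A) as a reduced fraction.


|A| = 7.
Compute A + A by enumerating all 49 pairs.
A + A = {14, 28, 42, 70, 84, 126, 196, 210, 252, 378, 574, 588, 630, 756, 1134, 1708, 1722, 1764, 1890, 2268, 3402, 5110, 5124, 5166, 5292, 5670, 6804, 10206}, so |A + A| = 28.
K = |A + A| / |A| = 28/7 = 4/1 ≈ 4.0000.
Reference: AP of size 7 gives K = 13/7 ≈ 1.8571; a fully generic set of size 7 gives K ≈ 4.0000.

|A| = 7, |A + A| = 28, K = 28/7 = 4/1.


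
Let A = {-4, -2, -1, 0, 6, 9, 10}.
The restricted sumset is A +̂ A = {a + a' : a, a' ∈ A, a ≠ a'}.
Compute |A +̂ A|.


Restricted sumset: A +̂ A = {a + a' : a ∈ A, a' ∈ A, a ≠ a'}.
Equivalently, take A + A and drop any sum 2a that is achievable ONLY as a + a for a ∈ A (i.e. sums representable only with equal summands).
Enumerate pairs (a, a') with a < a' (symmetric, so each unordered pair gives one sum; this covers all a ≠ a'):
  -4 + -2 = -6
  -4 + -1 = -5
  -4 + 0 = -4
  -4 + 6 = 2
  -4 + 9 = 5
  -4 + 10 = 6
  -2 + -1 = -3
  -2 + 0 = -2
  -2 + 6 = 4
  -2 + 9 = 7
  -2 + 10 = 8
  -1 + 0 = -1
  -1 + 6 = 5
  -1 + 9 = 8
  -1 + 10 = 9
  0 + 6 = 6
  0 + 9 = 9
  0 + 10 = 10
  6 + 9 = 15
  6 + 10 = 16
  9 + 10 = 19
Collected distinct sums: {-6, -5, -4, -3, -2, -1, 2, 4, 5, 6, 7, 8, 9, 10, 15, 16, 19}
|A +̂ A| = 17
(Reference bound: |A +̂ A| ≥ 2|A| - 3 for |A| ≥ 2, with |A| = 7 giving ≥ 11.)

|A +̂ A| = 17


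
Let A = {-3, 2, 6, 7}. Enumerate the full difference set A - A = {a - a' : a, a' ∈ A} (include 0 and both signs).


A - A = {a - a' : a, a' ∈ A}.
Compute a - a' for each ordered pair (a, a'):
a = -3: -3--3=0, -3-2=-5, -3-6=-9, -3-7=-10
a = 2: 2--3=5, 2-2=0, 2-6=-4, 2-7=-5
a = 6: 6--3=9, 6-2=4, 6-6=0, 6-7=-1
a = 7: 7--3=10, 7-2=5, 7-6=1, 7-7=0
Collecting distinct values (and noting 0 appears from a-a):
A - A = {-10, -9, -5, -4, -1, 0, 1, 4, 5, 9, 10}
|A - A| = 11

A - A = {-10, -9, -5, -4, -1, 0, 1, 4, 5, 9, 10}


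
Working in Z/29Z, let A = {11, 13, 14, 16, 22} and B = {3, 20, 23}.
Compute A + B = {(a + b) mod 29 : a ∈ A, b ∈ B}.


Work in Z/29Z: reduce every sum a + b modulo 29.
Enumerate all 15 pairs:
a = 11: 11+3=14, 11+20=2, 11+23=5
a = 13: 13+3=16, 13+20=4, 13+23=7
a = 14: 14+3=17, 14+20=5, 14+23=8
a = 16: 16+3=19, 16+20=7, 16+23=10
a = 22: 22+3=25, 22+20=13, 22+23=16
Distinct residues collected: {2, 4, 5, 7, 8, 10, 13, 14, 16, 17, 19, 25}
|A + B| = 12 (out of 29 total residues).

A + B = {2, 4, 5, 7, 8, 10, 13, 14, 16, 17, 19, 25}


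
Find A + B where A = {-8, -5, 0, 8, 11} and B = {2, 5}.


A + B = {a + b : a ∈ A, b ∈ B}.
Enumerate all |A|·|B| = 5·2 = 10 pairs (a, b) and collect distinct sums.
a = -8: -8+2=-6, -8+5=-3
a = -5: -5+2=-3, -5+5=0
a = 0: 0+2=2, 0+5=5
a = 8: 8+2=10, 8+5=13
a = 11: 11+2=13, 11+5=16
Collecting distinct sums: A + B = {-6, -3, 0, 2, 5, 10, 13, 16}
|A + B| = 8

A + B = {-6, -3, 0, 2, 5, 10, 13, 16}


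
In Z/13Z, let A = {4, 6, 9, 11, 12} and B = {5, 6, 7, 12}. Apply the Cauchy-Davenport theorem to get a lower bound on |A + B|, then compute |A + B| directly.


Cauchy-Davenport: |A + B| ≥ min(p, |A| + |B| - 1) for A, B nonempty in Z/pZ.
|A| = 5, |B| = 4, p = 13.
CD lower bound = min(13, 5 + 4 - 1) = min(13, 8) = 8.
Compute A + B mod 13 directly:
a = 4: 4+5=9, 4+6=10, 4+7=11, 4+12=3
a = 6: 6+5=11, 6+6=12, 6+7=0, 6+12=5
a = 9: 9+5=1, 9+6=2, 9+7=3, 9+12=8
a = 11: 11+5=3, 11+6=4, 11+7=5, 11+12=10
a = 12: 12+5=4, 12+6=5, 12+7=6, 12+12=11
A + B = {0, 1, 2, 3, 4, 5, 6, 8, 9, 10, 11, 12}, so |A + B| = 12.
Verify: 12 ≥ 8? Yes ✓.

CD lower bound = 8, actual |A + B| = 12.


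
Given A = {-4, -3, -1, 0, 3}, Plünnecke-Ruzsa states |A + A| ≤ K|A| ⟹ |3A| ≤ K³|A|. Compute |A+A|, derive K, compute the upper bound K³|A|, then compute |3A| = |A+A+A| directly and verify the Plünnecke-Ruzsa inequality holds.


|A| = 5.
Step 1: Compute A + A by enumerating all 25 pairs.
A + A = {-8, -7, -6, -5, -4, -3, -2, -1, 0, 2, 3, 6}, so |A + A| = 12.
Step 2: Doubling constant K = |A + A|/|A| = 12/5 = 12/5 ≈ 2.4000.
Step 3: Plünnecke-Ruzsa gives |3A| ≤ K³·|A| = (2.4000)³ · 5 ≈ 69.1200.
Step 4: Compute 3A = A + A + A directly by enumerating all triples (a,b,c) ∈ A³; |3A| = 19.
Step 5: Check 19 ≤ 69.1200? Yes ✓.

K = 12/5, Plünnecke-Ruzsa bound K³|A| ≈ 69.1200, |3A| = 19, inequality holds.


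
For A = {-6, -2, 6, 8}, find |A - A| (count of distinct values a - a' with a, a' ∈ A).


A - A = {a - a' : a, a' ∈ A}; |A| = 4.
Bounds: 2|A|-1 ≤ |A - A| ≤ |A|² - |A| + 1, i.e. 7 ≤ |A - A| ≤ 13.
Note: 0 ∈ A - A always (from a - a). The set is symmetric: if d ∈ A - A then -d ∈ A - A.
Enumerate nonzero differences d = a - a' with a > a' (then include -d):
Positive differences: {2, 4, 8, 10, 12, 14}
Full difference set: {0} ∪ (positive diffs) ∪ (negative diffs).
|A - A| = 1 + 2·6 = 13 (matches direct enumeration: 13).

|A - A| = 13


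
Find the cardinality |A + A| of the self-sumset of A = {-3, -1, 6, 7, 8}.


A + A = {a + a' : a, a' ∈ A}; |A| = 5.
General bounds: 2|A| - 1 ≤ |A + A| ≤ |A|(|A|+1)/2, i.e. 9 ≤ |A + A| ≤ 15.
Lower bound 2|A|-1 is attained iff A is an arithmetic progression.
Enumerate sums a + a' for a ≤ a' (symmetric, so this suffices):
a = -3: -3+-3=-6, -3+-1=-4, -3+6=3, -3+7=4, -3+8=5
a = -1: -1+-1=-2, -1+6=5, -1+7=6, -1+8=7
a = 6: 6+6=12, 6+7=13, 6+8=14
a = 7: 7+7=14, 7+8=15
a = 8: 8+8=16
Distinct sums: {-6, -4, -2, 3, 4, 5, 6, 7, 12, 13, 14, 15, 16}
|A + A| = 13

|A + A| = 13


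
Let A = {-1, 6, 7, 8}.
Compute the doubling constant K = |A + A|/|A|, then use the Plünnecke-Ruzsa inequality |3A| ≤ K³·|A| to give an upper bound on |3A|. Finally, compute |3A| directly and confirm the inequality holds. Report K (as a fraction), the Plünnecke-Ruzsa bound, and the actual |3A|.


|A| = 4.
Step 1: Compute A + A by enumerating all 16 pairs.
A + A = {-2, 5, 6, 7, 12, 13, 14, 15, 16}, so |A + A| = 9.
Step 2: Doubling constant K = |A + A|/|A| = 9/4 = 9/4 ≈ 2.2500.
Step 3: Plünnecke-Ruzsa gives |3A| ≤ K³·|A| = (2.2500)³ · 4 ≈ 45.5625.
Step 4: Compute 3A = A + A + A directly by enumerating all triples (a,b,c) ∈ A³; |3A| = 16.
Step 5: Check 16 ≤ 45.5625? Yes ✓.

K = 9/4, Plünnecke-Ruzsa bound K³|A| ≈ 45.5625, |3A| = 16, inequality holds.


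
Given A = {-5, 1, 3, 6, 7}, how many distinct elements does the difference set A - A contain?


A - A = {a - a' : a, a' ∈ A}; |A| = 5.
Bounds: 2|A|-1 ≤ |A - A| ≤ |A|² - |A| + 1, i.e. 9 ≤ |A - A| ≤ 21.
Note: 0 ∈ A - A always (from a - a). The set is symmetric: if d ∈ A - A then -d ∈ A - A.
Enumerate nonzero differences d = a - a' with a > a' (then include -d):
Positive differences: {1, 2, 3, 4, 5, 6, 8, 11, 12}
Full difference set: {0} ∪ (positive diffs) ∪ (negative diffs).
|A - A| = 1 + 2·9 = 19 (matches direct enumeration: 19).

|A - A| = 19


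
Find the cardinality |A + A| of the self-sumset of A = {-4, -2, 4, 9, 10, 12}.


A + A = {a + a' : a, a' ∈ A}; |A| = 6.
General bounds: 2|A| - 1 ≤ |A + A| ≤ |A|(|A|+1)/2, i.e. 11 ≤ |A + A| ≤ 21.
Lower bound 2|A|-1 is attained iff A is an arithmetic progression.
Enumerate sums a + a' for a ≤ a' (symmetric, so this suffices):
a = -4: -4+-4=-8, -4+-2=-6, -4+4=0, -4+9=5, -4+10=6, -4+12=8
a = -2: -2+-2=-4, -2+4=2, -2+9=7, -2+10=8, -2+12=10
a = 4: 4+4=8, 4+9=13, 4+10=14, 4+12=16
a = 9: 9+9=18, 9+10=19, 9+12=21
a = 10: 10+10=20, 10+12=22
a = 12: 12+12=24
Distinct sums: {-8, -6, -4, 0, 2, 5, 6, 7, 8, 10, 13, 14, 16, 18, 19, 20, 21, 22, 24}
|A + A| = 19

|A + A| = 19


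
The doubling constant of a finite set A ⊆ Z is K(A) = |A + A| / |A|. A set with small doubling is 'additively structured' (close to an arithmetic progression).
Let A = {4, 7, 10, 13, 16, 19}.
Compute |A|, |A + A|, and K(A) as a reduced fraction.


|A| = 6.
Compute A + A by enumerating all 36 pairs.
A + A = {8, 11, 14, 17, 20, 23, 26, 29, 32, 35, 38}, so |A + A| = 11.
K = |A + A| / |A| = 11/6 (already in lowest terms) ≈ 1.8333.
Reference: AP of size 6 gives K = 11/6 ≈ 1.8333; a fully generic set of size 6 gives K ≈ 3.5000.

|A| = 6, |A + A| = 11, K = 11/6.


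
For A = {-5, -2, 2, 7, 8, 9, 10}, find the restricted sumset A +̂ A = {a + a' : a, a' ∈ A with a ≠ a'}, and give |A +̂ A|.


Restricted sumset: A +̂ A = {a + a' : a ∈ A, a' ∈ A, a ≠ a'}.
Equivalently, take A + A and drop any sum 2a that is achievable ONLY as a + a for a ∈ A (i.e. sums representable only with equal summands).
Enumerate pairs (a, a') with a < a' (symmetric, so each unordered pair gives one sum; this covers all a ≠ a'):
  -5 + -2 = -7
  -5 + 2 = -3
  -5 + 7 = 2
  -5 + 8 = 3
  -5 + 9 = 4
  -5 + 10 = 5
  -2 + 2 = 0
  -2 + 7 = 5
  -2 + 8 = 6
  -2 + 9 = 7
  -2 + 10 = 8
  2 + 7 = 9
  2 + 8 = 10
  2 + 9 = 11
  2 + 10 = 12
  7 + 8 = 15
  7 + 9 = 16
  7 + 10 = 17
  8 + 9 = 17
  8 + 10 = 18
  9 + 10 = 19
Collected distinct sums: {-7, -3, 0, 2, 3, 4, 5, 6, 7, 8, 9, 10, 11, 12, 15, 16, 17, 18, 19}
|A +̂ A| = 19
(Reference bound: |A +̂ A| ≥ 2|A| - 3 for |A| ≥ 2, with |A| = 7 giving ≥ 11.)

|A +̂ A| = 19


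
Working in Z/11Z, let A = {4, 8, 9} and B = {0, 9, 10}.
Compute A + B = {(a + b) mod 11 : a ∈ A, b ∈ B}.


Work in Z/11Z: reduce every sum a + b modulo 11.
Enumerate all 9 pairs:
a = 4: 4+0=4, 4+9=2, 4+10=3
a = 8: 8+0=8, 8+9=6, 8+10=7
a = 9: 9+0=9, 9+9=7, 9+10=8
Distinct residues collected: {2, 3, 4, 6, 7, 8, 9}
|A + B| = 7 (out of 11 total residues).

A + B = {2, 3, 4, 6, 7, 8, 9}


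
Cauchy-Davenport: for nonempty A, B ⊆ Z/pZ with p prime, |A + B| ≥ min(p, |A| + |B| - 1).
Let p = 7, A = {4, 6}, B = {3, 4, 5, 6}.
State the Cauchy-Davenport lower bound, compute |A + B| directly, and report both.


Cauchy-Davenport: |A + B| ≥ min(p, |A| + |B| - 1) for A, B nonempty in Z/pZ.
|A| = 2, |B| = 4, p = 7.
CD lower bound = min(7, 2 + 4 - 1) = min(7, 5) = 5.
Compute A + B mod 7 directly:
a = 4: 4+3=0, 4+4=1, 4+5=2, 4+6=3
a = 6: 6+3=2, 6+4=3, 6+5=4, 6+6=5
A + B = {0, 1, 2, 3, 4, 5}, so |A + B| = 6.
Verify: 6 ≥ 5? Yes ✓.

CD lower bound = 5, actual |A + B| = 6.


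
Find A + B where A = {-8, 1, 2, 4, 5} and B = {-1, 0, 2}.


A + B = {a + b : a ∈ A, b ∈ B}.
Enumerate all |A|·|B| = 5·3 = 15 pairs (a, b) and collect distinct sums.
a = -8: -8+-1=-9, -8+0=-8, -8+2=-6
a = 1: 1+-1=0, 1+0=1, 1+2=3
a = 2: 2+-1=1, 2+0=2, 2+2=4
a = 4: 4+-1=3, 4+0=4, 4+2=6
a = 5: 5+-1=4, 5+0=5, 5+2=7
Collecting distinct sums: A + B = {-9, -8, -6, 0, 1, 2, 3, 4, 5, 6, 7}
|A + B| = 11

A + B = {-9, -8, -6, 0, 1, 2, 3, 4, 5, 6, 7}


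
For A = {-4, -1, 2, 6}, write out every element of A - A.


A - A = {a - a' : a, a' ∈ A}.
Compute a - a' for each ordered pair (a, a'):
a = -4: -4--4=0, -4--1=-3, -4-2=-6, -4-6=-10
a = -1: -1--4=3, -1--1=0, -1-2=-3, -1-6=-7
a = 2: 2--4=6, 2--1=3, 2-2=0, 2-6=-4
a = 6: 6--4=10, 6--1=7, 6-2=4, 6-6=0
Collecting distinct values (and noting 0 appears from a-a):
A - A = {-10, -7, -6, -4, -3, 0, 3, 4, 6, 7, 10}
|A - A| = 11

A - A = {-10, -7, -6, -4, -3, 0, 3, 4, 6, 7, 10}


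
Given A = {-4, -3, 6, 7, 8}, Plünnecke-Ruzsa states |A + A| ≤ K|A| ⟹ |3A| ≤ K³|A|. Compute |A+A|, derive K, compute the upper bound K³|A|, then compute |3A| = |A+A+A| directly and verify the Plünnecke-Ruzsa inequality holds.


|A| = 5.
Step 1: Compute A + A by enumerating all 25 pairs.
A + A = {-8, -7, -6, 2, 3, 4, 5, 12, 13, 14, 15, 16}, so |A + A| = 12.
Step 2: Doubling constant K = |A + A|/|A| = 12/5 = 12/5 ≈ 2.4000.
Step 3: Plünnecke-Ruzsa gives |3A| ≤ K³·|A| = (2.4000)³ · 5 ≈ 69.1200.
Step 4: Compute 3A = A + A + A directly by enumerating all triples (a,b,c) ∈ A³; |3A| = 22.
Step 5: Check 22 ≤ 69.1200? Yes ✓.

K = 12/5, Plünnecke-Ruzsa bound K³|A| ≈ 69.1200, |3A| = 22, inequality holds.


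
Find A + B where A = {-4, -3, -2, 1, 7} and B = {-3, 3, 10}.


A + B = {a + b : a ∈ A, b ∈ B}.
Enumerate all |A|·|B| = 5·3 = 15 pairs (a, b) and collect distinct sums.
a = -4: -4+-3=-7, -4+3=-1, -4+10=6
a = -3: -3+-3=-6, -3+3=0, -3+10=7
a = -2: -2+-3=-5, -2+3=1, -2+10=8
a = 1: 1+-3=-2, 1+3=4, 1+10=11
a = 7: 7+-3=4, 7+3=10, 7+10=17
Collecting distinct sums: A + B = {-7, -6, -5, -2, -1, 0, 1, 4, 6, 7, 8, 10, 11, 17}
|A + B| = 14

A + B = {-7, -6, -5, -2, -1, 0, 1, 4, 6, 7, 8, 10, 11, 17}


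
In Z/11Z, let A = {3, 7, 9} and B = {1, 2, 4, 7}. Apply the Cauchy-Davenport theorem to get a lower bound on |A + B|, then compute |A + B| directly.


Cauchy-Davenport: |A + B| ≥ min(p, |A| + |B| - 1) for A, B nonempty in Z/pZ.
|A| = 3, |B| = 4, p = 11.
CD lower bound = min(11, 3 + 4 - 1) = min(11, 6) = 6.
Compute A + B mod 11 directly:
a = 3: 3+1=4, 3+2=5, 3+4=7, 3+7=10
a = 7: 7+1=8, 7+2=9, 7+4=0, 7+7=3
a = 9: 9+1=10, 9+2=0, 9+4=2, 9+7=5
A + B = {0, 2, 3, 4, 5, 7, 8, 9, 10}, so |A + B| = 9.
Verify: 9 ≥ 6? Yes ✓.

CD lower bound = 6, actual |A + B| = 9.


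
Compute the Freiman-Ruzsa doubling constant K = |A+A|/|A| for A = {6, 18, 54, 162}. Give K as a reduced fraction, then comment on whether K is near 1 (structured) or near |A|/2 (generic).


|A| = 4.
Compute A + A by enumerating all 16 pairs.
A + A = {12, 24, 36, 60, 72, 108, 168, 180, 216, 324}, so |A + A| = 10.
K = |A + A| / |A| = 10/4 = 5/2 ≈ 2.5000.
Reference: AP of size 4 gives K = 7/4 ≈ 1.7500; a fully generic set of size 4 gives K ≈ 2.5000.

|A| = 4, |A + A| = 10, K = 10/4 = 5/2.


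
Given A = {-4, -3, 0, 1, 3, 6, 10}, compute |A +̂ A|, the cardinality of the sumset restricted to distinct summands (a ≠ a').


Restricted sumset: A +̂ A = {a + a' : a ∈ A, a' ∈ A, a ≠ a'}.
Equivalently, take A + A and drop any sum 2a that is achievable ONLY as a + a for a ∈ A (i.e. sums representable only with equal summands).
Enumerate pairs (a, a') with a < a' (symmetric, so each unordered pair gives one sum; this covers all a ≠ a'):
  -4 + -3 = -7
  -4 + 0 = -4
  -4 + 1 = -3
  -4 + 3 = -1
  -4 + 6 = 2
  -4 + 10 = 6
  -3 + 0 = -3
  -3 + 1 = -2
  -3 + 3 = 0
  -3 + 6 = 3
  -3 + 10 = 7
  0 + 1 = 1
  0 + 3 = 3
  0 + 6 = 6
  0 + 10 = 10
  1 + 3 = 4
  1 + 6 = 7
  1 + 10 = 11
  3 + 6 = 9
  3 + 10 = 13
  6 + 10 = 16
Collected distinct sums: {-7, -4, -3, -2, -1, 0, 1, 2, 3, 4, 6, 7, 9, 10, 11, 13, 16}
|A +̂ A| = 17
(Reference bound: |A +̂ A| ≥ 2|A| - 3 for |A| ≥ 2, with |A| = 7 giving ≥ 11.)

|A +̂ A| = 17


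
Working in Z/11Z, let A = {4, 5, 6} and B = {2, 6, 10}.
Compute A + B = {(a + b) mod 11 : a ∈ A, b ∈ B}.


Work in Z/11Z: reduce every sum a + b modulo 11.
Enumerate all 9 pairs:
a = 4: 4+2=6, 4+6=10, 4+10=3
a = 5: 5+2=7, 5+6=0, 5+10=4
a = 6: 6+2=8, 6+6=1, 6+10=5
Distinct residues collected: {0, 1, 3, 4, 5, 6, 7, 8, 10}
|A + B| = 9 (out of 11 total residues).

A + B = {0, 1, 3, 4, 5, 6, 7, 8, 10}


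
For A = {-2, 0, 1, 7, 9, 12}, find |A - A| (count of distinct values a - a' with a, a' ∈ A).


A - A = {a - a' : a, a' ∈ A}; |A| = 6.
Bounds: 2|A|-1 ≤ |A - A| ≤ |A|² - |A| + 1, i.e. 11 ≤ |A - A| ≤ 31.
Note: 0 ∈ A - A always (from a - a). The set is symmetric: if d ∈ A - A then -d ∈ A - A.
Enumerate nonzero differences d = a - a' with a > a' (then include -d):
Positive differences: {1, 2, 3, 5, 6, 7, 8, 9, 11, 12, 14}
Full difference set: {0} ∪ (positive diffs) ∪ (negative diffs).
|A - A| = 1 + 2·11 = 23 (matches direct enumeration: 23).

|A - A| = 23


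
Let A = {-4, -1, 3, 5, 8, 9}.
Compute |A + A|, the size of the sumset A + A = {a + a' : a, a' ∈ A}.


A + A = {a + a' : a, a' ∈ A}; |A| = 6.
General bounds: 2|A| - 1 ≤ |A + A| ≤ |A|(|A|+1)/2, i.e. 11 ≤ |A + A| ≤ 21.
Lower bound 2|A|-1 is attained iff A is an arithmetic progression.
Enumerate sums a + a' for a ≤ a' (symmetric, so this suffices):
a = -4: -4+-4=-8, -4+-1=-5, -4+3=-1, -4+5=1, -4+8=4, -4+9=5
a = -1: -1+-1=-2, -1+3=2, -1+5=4, -1+8=7, -1+9=8
a = 3: 3+3=6, 3+5=8, 3+8=11, 3+9=12
a = 5: 5+5=10, 5+8=13, 5+9=14
a = 8: 8+8=16, 8+9=17
a = 9: 9+9=18
Distinct sums: {-8, -5, -2, -1, 1, 2, 4, 5, 6, 7, 8, 10, 11, 12, 13, 14, 16, 17, 18}
|A + A| = 19

|A + A| = 19


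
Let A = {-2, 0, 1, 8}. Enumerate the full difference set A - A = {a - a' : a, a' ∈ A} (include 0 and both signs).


A - A = {a - a' : a, a' ∈ A}.
Compute a - a' for each ordered pair (a, a'):
a = -2: -2--2=0, -2-0=-2, -2-1=-3, -2-8=-10
a = 0: 0--2=2, 0-0=0, 0-1=-1, 0-8=-8
a = 1: 1--2=3, 1-0=1, 1-1=0, 1-8=-7
a = 8: 8--2=10, 8-0=8, 8-1=7, 8-8=0
Collecting distinct values (and noting 0 appears from a-a):
A - A = {-10, -8, -7, -3, -2, -1, 0, 1, 2, 3, 7, 8, 10}
|A - A| = 13

A - A = {-10, -8, -7, -3, -2, -1, 0, 1, 2, 3, 7, 8, 10}


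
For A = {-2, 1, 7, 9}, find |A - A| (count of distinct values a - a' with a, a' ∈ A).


A - A = {a - a' : a, a' ∈ A}; |A| = 4.
Bounds: 2|A|-1 ≤ |A - A| ≤ |A|² - |A| + 1, i.e. 7 ≤ |A - A| ≤ 13.
Note: 0 ∈ A - A always (from a - a). The set is symmetric: if d ∈ A - A then -d ∈ A - A.
Enumerate nonzero differences d = a - a' with a > a' (then include -d):
Positive differences: {2, 3, 6, 8, 9, 11}
Full difference set: {0} ∪ (positive diffs) ∪ (negative diffs).
|A - A| = 1 + 2·6 = 13 (matches direct enumeration: 13).

|A - A| = 13


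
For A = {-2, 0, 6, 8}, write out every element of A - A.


A - A = {a - a' : a, a' ∈ A}.
Compute a - a' for each ordered pair (a, a'):
a = -2: -2--2=0, -2-0=-2, -2-6=-8, -2-8=-10
a = 0: 0--2=2, 0-0=0, 0-6=-6, 0-8=-8
a = 6: 6--2=8, 6-0=6, 6-6=0, 6-8=-2
a = 8: 8--2=10, 8-0=8, 8-6=2, 8-8=0
Collecting distinct values (and noting 0 appears from a-a):
A - A = {-10, -8, -6, -2, 0, 2, 6, 8, 10}
|A - A| = 9

A - A = {-10, -8, -6, -2, 0, 2, 6, 8, 10}


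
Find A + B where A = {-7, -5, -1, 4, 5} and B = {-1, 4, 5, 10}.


A + B = {a + b : a ∈ A, b ∈ B}.
Enumerate all |A|·|B| = 5·4 = 20 pairs (a, b) and collect distinct sums.
a = -7: -7+-1=-8, -7+4=-3, -7+5=-2, -7+10=3
a = -5: -5+-1=-6, -5+4=-1, -5+5=0, -5+10=5
a = -1: -1+-1=-2, -1+4=3, -1+5=4, -1+10=9
a = 4: 4+-1=3, 4+4=8, 4+5=9, 4+10=14
a = 5: 5+-1=4, 5+4=9, 5+5=10, 5+10=15
Collecting distinct sums: A + B = {-8, -6, -3, -2, -1, 0, 3, 4, 5, 8, 9, 10, 14, 15}
|A + B| = 14

A + B = {-8, -6, -3, -2, -1, 0, 3, 4, 5, 8, 9, 10, 14, 15}


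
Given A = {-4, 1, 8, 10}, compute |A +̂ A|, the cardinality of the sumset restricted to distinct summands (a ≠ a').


Restricted sumset: A +̂ A = {a + a' : a ∈ A, a' ∈ A, a ≠ a'}.
Equivalently, take A + A and drop any sum 2a that is achievable ONLY as a + a for a ∈ A (i.e. sums representable only with equal summands).
Enumerate pairs (a, a') with a < a' (symmetric, so each unordered pair gives one sum; this covers all a ≠ a'):
  -4 + 1 = -3
  -4 + 8 = 4
  -4 + 10 = 6
  1 + 8 = 9
  1 + 10 = 11
  8 + 10 = 18
Collected distinct sums: {-3, 4, 6, 9, 11, 18}
|A +̂ A| = 6
(Reference bound: |A +̂ A| ≥ 2|A| - 3 for |A| ≥ 2, with |A| = 4 giving ≥ 5.)

|A +̂ A| = 6


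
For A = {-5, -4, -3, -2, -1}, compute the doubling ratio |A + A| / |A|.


|A| = 5.
Compute A + A by enumerating all 25 pairs.
A + A = {-10, -9, -8, -7, -6, -5, -4, -3, -2}, so |A + A| = 9.
K = |A + A| / |A| = 9/5 (already in lowest terms) ≈ 1.8000.
Reference: AP of size 5 gives K = 9/5 ≈ 1.8000; a fully generic set of size 5 gives K ≈ 3.0000.

|A| = 5, |A + A| = 9, K = 9/5.


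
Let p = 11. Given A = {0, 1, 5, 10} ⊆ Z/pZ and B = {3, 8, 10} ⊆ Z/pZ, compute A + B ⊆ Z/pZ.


Work in Z/11Z: reduce every sum a + b modulo 11.
Enumerate all 12 pairs:
a = 0: 0+3=3, 0+8=8, 0+10=10
a = 1: 1+3=4, 1+8=9, 1+10=0
a = 5: 5+3=8, 5+8=2, 5+10=4
a = 10: 10+3=2, 10+8=7, 10+10=9
Distinct residues collected: {0, 2, 3, 4, 7, 8, 9, 10}
|A + B| = 8 (out of 11 total residues).

A + B = {0, 2, 3, 4, 7, 8, 9, 10}


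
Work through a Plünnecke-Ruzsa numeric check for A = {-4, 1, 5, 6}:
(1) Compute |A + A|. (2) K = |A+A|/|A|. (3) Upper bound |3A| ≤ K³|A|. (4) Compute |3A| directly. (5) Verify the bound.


|A| = 4.
Step 1: Compute A + A by enumerating all 16 pairs.
A + A = {-8, -3, 1, 2, 6, 7, 10, 11, 12}, so |A + A| = 9.
Step 2: Doubling constant K = |A + A|/|A| = 9/4 = 9/4 ≈ 2.2500.
Step 3: Plünnecke-Ruzsa gives |3A| ≤ K³·|A| = (2.2500)³ · 4 ≈ 45.5625.
Step 4: Compute 3A = A + A + A directly by enumerating all triples (a,b,c) ∈ A³; |3A| = 16.
Step 5: Check 16 ≤ 45.5625? Yes ✓.

K = 9/4, Plünnecke-Ruzsa bound K³|A| ≈ 45.5625, |3A| = 16, inequality holds.


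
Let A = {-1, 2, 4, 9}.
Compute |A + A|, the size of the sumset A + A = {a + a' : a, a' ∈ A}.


A + A = {a + a' : a, a' ∈ A}; |A| = 4.
General bounds: 2|A| - 1 ≤ |A + A| ≤ |A|(|A|+1)/2, i.e. 7 ≤ |A + A| ≤ 10.
Lower bound 2|A|-1 is attained iff A is an arithmetic progression.
Enumerate sums a + a' for a ≤ a' (symmetric, so this suffices):
a = -1: -1+-1=-2, -1+2=1, -1+4=3, -1+9=8
a = 2: 2+2=4, 2+4=6, 2+9=11
a = 4: 4+4=8, 4+9=13
a = 9: 9+9=18
Distinct sums: {-2, 1, 3, 4, 6, 8, 11, 13, 18}
|A + A| = 9

|A + A| = 9


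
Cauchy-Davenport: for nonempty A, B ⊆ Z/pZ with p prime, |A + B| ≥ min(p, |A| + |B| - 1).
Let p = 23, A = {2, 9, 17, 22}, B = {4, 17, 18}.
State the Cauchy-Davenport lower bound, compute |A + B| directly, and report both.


Cauchy-Davenport: |A + B| ≥ min(p, |A| + |B| - 1) for A, B nonempty in Z/pZ.
|A| = 4, |B| = 3, p = 23.
CD lower bound = min(23, 4 + 3 - 1) = min(23, 6) = 6.
Compute A + B mod 23 directly:
a = 2: 2+4=6, 2+17=19, 2+18=20
a = 9: 9+4=13, 9+17=3, 9+18=4
a = 17: 17+4=21, 17+17=11, 17+18=12
a = 22: 22+4=3, 22+17=16, 22+18=17
A + B = {3, 4, 6, 11, 12, 13, 16, 17, 19, 20, 21}, so |A + B| = 11.
Verify: 11 ≥ 6? Yes ✓.

CD lower bound = 6, actual |A + B| = 11.


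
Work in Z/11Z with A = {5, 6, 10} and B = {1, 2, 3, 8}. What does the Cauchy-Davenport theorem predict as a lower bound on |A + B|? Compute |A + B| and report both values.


Cauchy-Davenport: |A + B| ≥ min(p, |A| + |B| - 1) for A, B nonempty in Z/pZ.
|A| = 3, |B| = 4, p = 11.
CD lower bound = min(11, 3 + 4 - 1) = min(11, 6) = 6.
Compute A + B mod 11 directly:
a = 5: 5+1=6, 5+2=7, 5+3=8, 5+8=2
a = 6: 6+1=7, 6+2=8, 6+3=9, 6+8=3
a = 10: 10+1=0, 10+2=1, 10+3=2, 10+8=7
A + B = {0, 1, 2, 3, 6, 7, 8, 9}, so |A + B| = 8.
Verify: 8 ≥ 6? Yes ✓.

CD lower bound = 6, actual |A + B| = 8.


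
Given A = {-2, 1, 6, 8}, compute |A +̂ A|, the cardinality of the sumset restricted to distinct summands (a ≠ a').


Restricted sumset: A +̂ A = {a + a' : a ∈ A, a' ∈ A, a ≠ a'}.
Equivalently, take A + A and drop any sum 2a that is achievable ONLY as a + a for a ∈ A (i.e. sums representable only with equal summands).
Enumerate pairs (a, a') with a < a' (symmetric, so each unordered pair gives one sum; this covers all a ≠ a'):
  -2 + 1 = -1
  -2 + 6 = 4
  -2 + 8 = 6
  1 + 6 = 7
  1 + 8 = 9
  6 + 8 = 14
Collected distinct sums: {-1, 4, 6, 7, 9, 14}
|A +̂ A| = 6
(Reference bound: |A +̂ A| ≥ 2|A| - 3 for |A| ≥ 2, with |A| = 4 giving ≥ 5.)

|A +̂ A| = 6


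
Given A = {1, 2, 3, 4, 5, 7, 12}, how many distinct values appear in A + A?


A + A = {a + a' : a, a' ∈ A}; |A| = 7.
General bounds: 2|A| - 1 ≤ |A + A| ≤ |A|(|A|+1)/2, i.e. 13 ≤ |A + A| ≤ 28.
Lower bound 2|A|-1 is attained iff A is an arithmetic progression.
Enumerate sums a + a' for a ≤ a' (symmetric, so this suffices):
a = 1: 1+1=2, 1+2=3, 1+3=4, 1+4=5, 1+5=6, 1+7=8, 1+12=13
a = 2: 2+2=4, 2+3=5, 2+4=6, 2+5=7, 2+7=9, 2+12=14
a = 3: 3+3=6, 3+4=7, 3+5=8, 3+7=10, 3+12=15
a = 4: 4+4=8, 4+5=9, 4+7=11, 4+12=16
a = 5: 5+5=10, 5+7=12, 5+12=17
a = 7: 7+7=14, 7+12=19
a = 12: 12+12=24
Distinct sums: {2, 3, 4, 5, 6, 7, 8, 9, 10, 11, 12, 13, 14, 15, 16, 17, 19, 24}
|A + A| = 18

|A + A| = 18


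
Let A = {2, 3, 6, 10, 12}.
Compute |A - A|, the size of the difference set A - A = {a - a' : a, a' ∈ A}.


A - A = {a - a' : a, a' ∈ A}; |A| = 5.
Bounds: 2|A|-1 ≤ |A - A| ≤ |A|² - |A| + 1, i.e. 9 ≤ |A - A| ≤ 21.
Note: 0 ∈ A - A always (from a - a). The set is symmetric: if d ∈ A - A then -d ∈ A - A.
Enumerate nonzero differences d = a - a' with a > a' (then include -d):
Positive differences: {1, 2, 3, 4, 6, 7, 8, 9, 10}
Full difference set: {0} ∪ (positive diffs) ∪ (negative diffs).
|A - A| = 1 + 2·9 = 19 (matches direct enumeration: 19).

|A - A| = 19


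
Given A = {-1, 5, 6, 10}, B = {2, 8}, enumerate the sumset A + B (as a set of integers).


A + B = {a + b : a ∈ A, b ∈ B}.
Enumerate all |A|·|B| = 4·2 = 8 pairs (a, b) and collect distinct sums.
a = -1: -1+2=1, -1+8=7
a = 5: 5+2=7, 5+8=13
a = 6: 6+2=8, 6+8=14
a = 10: 10+2=12, 10+8=18
Collecting distinct sums: A + B = {1, 7, 8, 12, 13, 14, 18}
|A + B| = 7

A + B = {1, 7, 8, 12, 13, 14, 18}


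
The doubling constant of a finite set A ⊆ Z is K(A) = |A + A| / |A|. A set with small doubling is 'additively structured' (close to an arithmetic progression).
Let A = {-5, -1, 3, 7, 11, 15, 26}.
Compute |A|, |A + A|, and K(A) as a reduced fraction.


|A| = 7.
Compute A + A by enumerating all 49 pairs.
A + A = {-10, -6, -2, 2, 6, 10, 14, 18, 21, 22, 25, 26, 29, 30, 33, 37, 41, 52}, so |A + A| = 18.
K = |A + A| / |A| = 18/7 (already in lowest terms) ≈ 2.5714.
Reference: AP of size 7 gives K = 13/7 ≈ 1.8571; a fully generic set of size 7 gives K ≈ 4.0000.

|A| = 7, |A + A| = 18, K = 18/7.


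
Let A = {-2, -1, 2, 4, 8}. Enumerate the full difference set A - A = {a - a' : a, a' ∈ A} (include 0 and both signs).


A - A = {a - a' : a, a' ∈ A}.
Compute a - a' for each ordered pair (a, a'):
a = -2: -2--2=0, -2--1=-1, -2-2=-4, -2-4=-6, -2-8=-10
a = -1: -1--2=1, -1--1=0, -1-2=-3, -1-4=-5, -1-8=-9
a = 2: 2--2=4, 2--1=3, 2-2=0, 2-4=-2, 2-8=-6
a = 4: 4--2=6, 4--1=5, 4-2=2, 4-4=0, 4-8=-4
a = 8: 8--2=10, 8--1=9, 8-2=6, 8-4=4, 8-8=0
Collecting distinct values (and noting 0 appears from a-a):
A - A = {-10, -9, -6, -5, -4, -3, -2, -1, 0, 1, 2, 3, 4, 5, 6, 9, 10}
|A - A| = 17

A - A = {-10, -9, -6, -5, -4, -3, -2, -1, 0, 1, 2, 3, 4, 5, 6, 9, 10}


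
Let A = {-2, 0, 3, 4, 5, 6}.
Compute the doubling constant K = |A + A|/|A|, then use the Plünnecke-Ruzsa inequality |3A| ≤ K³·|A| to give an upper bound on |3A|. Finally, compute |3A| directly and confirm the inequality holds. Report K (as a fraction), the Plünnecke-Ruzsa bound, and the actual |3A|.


|A| = 6.
Step 1: Compute A + A by enumerating all 36 pairs.
A + A = {-4, -2, 0, 1, 2, 3, 4, 5, 6, 7, 8, 9, 10, 11, 12}, so |A + A| = 15.
Step 2: Doubling constant K = |A + A|/|A| = 15/6 = 15/6 ≈ 2.5000.
Step 3: Plünnecke-Ruzsa gives |3A| ≤ K³·|A| = (2.5000)³ · 6 ≈ 93.7500.
Step 4: Compute 3A = A + A + A directly by enumerating all triples (a,b,c) ∈ A³; |3A| = 23.
Step 5: Check 23 ≤ 93.7500? Yes ✓.

K = 15/6, Plünnecke-Ruzsa bound K³|A| ≈ 93.7500, |3A| = 23, inequality holds.


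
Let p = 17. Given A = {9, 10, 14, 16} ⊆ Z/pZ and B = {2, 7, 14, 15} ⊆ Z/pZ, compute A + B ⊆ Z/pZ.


Work in Z/17Z: reduce every sum a + b modulo 17.
Enumerate all 16 pairs:
a = 9: 9+2=11, 9+7=16, 9+14=6, 9+15=7
a = 10: 10+2=12, 10+7=0, 10+14=7, 10+15=8
a = 14: 14+2=16, 14+7=4, 14+14=11, 14+15=12
a = 16: 16+2=1, 16+7=6, 16+14=13, 16+15=14
Distinct residues collected: {0, 1, 4, 6, 7, 8, 11, 12, 13, 14, 16}
|A + B| = 11 (out of 17 total residues).

A + B = {0, 1, 4, 6, 7, 8, 11, 12, 13, 14, 16}


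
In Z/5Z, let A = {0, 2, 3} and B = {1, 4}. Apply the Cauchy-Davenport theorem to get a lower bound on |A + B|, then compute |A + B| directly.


Cauchy-Davenport: |A + B| ≥ min(p, |A| + |B| - 1) for A, B nonempty in Z/pZ.
|A| = 3, |B| = 2, p = 5.
CD lower bound = min(5, 3 + 2 - 1) = min(5, 4) = 4.
Compute A + B mod 5 directly:
a = 0: 0+1=1, 0+4=4
a = 2: 2+1=3, 2+4=1
a = 3: 3+1=4, 3+4=2
A + B = {1, 2, 3, 4}, so |A + B| = 4.
Verify: 4 ≥ 4? Yes ✓.

CD lower bound = 4, actual |A + B| = 4.


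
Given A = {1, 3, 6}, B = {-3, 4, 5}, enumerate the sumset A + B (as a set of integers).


A + B = {a + b : a ∈ A, b ∈ B}.
Enumerate all |A|·|B| = 3·3 = 9 pairs (a, b) and collect distinct sums.
a = 1: 1+-3=-2, 1+4=5, 1+5=6
a = 3: 3+-3=0, 3+4=7, 3+5=8
a = 6: 6+-3=3, 6+4=10, 6+5=11
Collecting distinct sums: A + B = {-2, 0, 3, 5, 6, 7, 8, 10, 11}
|A + B| = 9

A + B = {-2, 0, 3, 5, 6, 7, 8, 10, 11}


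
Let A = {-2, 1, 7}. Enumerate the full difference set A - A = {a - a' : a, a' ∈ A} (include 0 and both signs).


A - A = {a - a' : a, a' ∈ A}.
Compute a - a' for each ordered pair (a, a'):
a = -2: -2--2=0, -2-1=-3, -2-7=-9
a = 1: 1--2=3, 1-1=0, 1-7=-6
a = 7: 7--2=9, 7-1=6, 7-7=0
Collecting distinct values (and noting 0 appears from a-a):
A - A = {-9, -6, -3, 0, 3, 6, 9}
|A - A| = 7

A - A = {-9, -6, -3, 0, 3, 6, 9}


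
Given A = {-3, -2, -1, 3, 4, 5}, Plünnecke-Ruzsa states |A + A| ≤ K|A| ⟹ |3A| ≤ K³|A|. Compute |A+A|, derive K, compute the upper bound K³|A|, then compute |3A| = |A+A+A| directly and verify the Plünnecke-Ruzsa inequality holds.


|A| = 6.
Step 1: Compute A + A by enumerating all 36 pairs.
A + A = {-6, -5, -4, -3, -2, 0, 1, 2, 3, 4, 6, 7, 8, 9, 10}, so |A + A| = 15.
Step 2: Doubling constant K = |A + A|/|A| = 15/6 = 15/6 ≈ 2.5000.
Step 3: Plünnecke-Ruzsa gives |3A| ≤ K³·|A| = (2.5000)³ · 6 ≈ 93.7500.
Step 4: Compute 3A = A + A + A directly by enumerating all triples (a,b,c) ∈ A³; |3A| = 25.
Step 5: Check 25 ≤ 93.7500? Yes ✓.

K = 15/6, Plünnecke-Ruzsa bound K³|A| ≈ 93.7500, |3A| = 25, inequality holds.


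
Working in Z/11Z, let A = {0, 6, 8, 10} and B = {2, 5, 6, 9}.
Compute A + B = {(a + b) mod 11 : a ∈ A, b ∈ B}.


Work in Z/11Z: reduce every sum a + b modulo 11.
Enumerate all 16 pairs:
a = 0: 0+2=2, 0+5=5, 0+6=6, 0+9=9
a = 6: 6+2=8, 6+5=0, 6+6=1, 6+9=4
a = 8: 8+2=10, 8+5=2, 8+6=3, 8+9=6
a = 10: 10+2=1, 10+5=4, 10+6=5, 10+9=8
Distinct residues collected: {0, 1, 2, 3, 4, 5, 6, 8, 9, 10}
|A + B| = 10 (out of 11 total residues).

A + B = {0, 1, 2, 3, 4, 5, 6, 8, 9, 10}


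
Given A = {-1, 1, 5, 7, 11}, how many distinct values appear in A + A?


A + A = {a + a' : a, a' ∈ A}; |A| = 5.
General bounds: 2|A| - 1 ≤ |A + A| ≤ |A|(|A|+1)/2, i.e. 9 ≤ |A + A| ≤ 15.
Lower bound 2|A|-1 is attained iff A is an arithmetic progression.
Enumerate sums a + a' for a ≤ a' (symmetric, so this suffices):
a = -1: -1+-1=-2, -1+1=0, -1+5=4, -1+7=6, -1+11=10
a = 1: 1+1=2, 1+5=6, 1+7=8, 1+11=12
a = 5: 5+5=10, 5+7=12, 5+11=16
a = 7: 7+7=14, 7+11=18
a = 11: 11+11=22
Distinct sums: {-2, 0, 2, 4, 6, 8, 10, 12, 14, 16, 18, 22}
|A + A| = 12

|A + A| = 12


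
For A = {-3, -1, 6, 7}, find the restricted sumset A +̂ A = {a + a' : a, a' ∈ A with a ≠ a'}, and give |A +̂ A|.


Restricted sumset: A +̂ A = {a + a' : a ∈ A, a' ∈ A, a ≠ a'}.
Equivalently, take A + A and drop any sum 2a that is achievable ONLY as a + a for a ∈ A (i.e. sums representable only with equal summands).
Enumerate pairs (a, a') with a < a' (symmetric, so each unordered pair gives one sum; this covers all a ≠ a'):
  -3 + -1 = -4
  -3 + 6 = 3
  -3 + 7 = 4
  -1 + 6 = 5
  -1 + 7 = 6
  6 + 7 = 13
Collected distinct sums: {-4, 3, 4, 5, 6, 13}
|A +̂ A| = 6
(Reference bound: |A +̂ A| ≥ 2|A| - 3 for |A| ≥ 2, with |A| = 4 giving ≥ 5.)

|A +̂ A| = 6


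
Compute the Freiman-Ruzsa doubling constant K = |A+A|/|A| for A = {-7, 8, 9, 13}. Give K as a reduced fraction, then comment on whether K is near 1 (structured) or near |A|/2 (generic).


|A| = 4.
Compute A + A by enumerating all 16 pairs.
A + A = {-14, 1, 2, 6, 16, 17, 18, 21, 22, 26}, so |A + A| = 10.
K = |A + A| / |A| = 10/4 = 5/2 ≈ 2.5000.
Reference: AP of size 4 gives K = 7/4 ≈ 1.7500; a fully generic set of size 4 gives K ≈ 2.5000.

|A| = 4, |A + A| = 10, K = 10/4 = 5/2.


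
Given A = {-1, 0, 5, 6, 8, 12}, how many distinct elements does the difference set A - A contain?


A - A = {a - a' : a, a' ∈ A}; |A| = 6.
Bounds: 2|A|-1 ≤ |A - A| ≤ |A|² - |A| + 1, i.e. 11 ≤ |A - A| ≤ 31.
Note: 0 ∈ A - A always (from a - a). The set is symmetric: if d ∈ A - A then -d ∈ A - A.
Enumerate nonzero differences d = a - a' with a > a' (then include -d):
Positive differences: {1, 2, 3, 4, 5, 6, 7, 8, 9, 12, 13}
Full difference set: {0} ∪ (positive diffs) ∪ (negative diffs).
|A - A| = 1 + 2·11 = 23 (matches direct enumeration: 23).

|A - A| = 23


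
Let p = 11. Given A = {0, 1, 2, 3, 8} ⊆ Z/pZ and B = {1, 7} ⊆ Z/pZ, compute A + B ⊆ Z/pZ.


Work in Z/11Z: reduce every sum a + b modulo 11.
Enumerate all 10 pairs:
a = 0: 0+1=1, 0+7=7
a = 1: 1+1=2, 1+7=8
a = 2: 2+1=3, 2+7=9
a = 3: 3+1=4, 3+7=10
a = 8: 8+1=9, 8+7=4
Distinct residues collected: {1, 2, 3, 4, 7, 8, 9, 10}
|A + B| = 8 (out of 11 total residues).

A + B = {1, 2, 3, 4, 7, 8, 9, 10}


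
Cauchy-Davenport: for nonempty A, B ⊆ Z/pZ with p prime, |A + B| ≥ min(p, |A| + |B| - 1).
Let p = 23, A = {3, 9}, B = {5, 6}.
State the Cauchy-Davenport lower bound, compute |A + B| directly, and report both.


Cauchy-Davenport: |A + B| ≥ min(p, |A| + |B| - 1) for A, B nonempty in Z/pZ.
|A| = 2, |B| = 2, p = 23.
CD lower bound = min(23, 2 + 2 - 1) = min(23, 3) = 3.
Compute A + B mod 23 directly:
a = 3: 3+5=8, 3+6=9
a = 9: 9+5=14, 9+6=15
A + B = {8, 9, 14, 15}, so |A + B| = 4.
Verify: 4 ≥ 3? Yes ✓.

CD lower bound = 3, actual |A + B| = 4.
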